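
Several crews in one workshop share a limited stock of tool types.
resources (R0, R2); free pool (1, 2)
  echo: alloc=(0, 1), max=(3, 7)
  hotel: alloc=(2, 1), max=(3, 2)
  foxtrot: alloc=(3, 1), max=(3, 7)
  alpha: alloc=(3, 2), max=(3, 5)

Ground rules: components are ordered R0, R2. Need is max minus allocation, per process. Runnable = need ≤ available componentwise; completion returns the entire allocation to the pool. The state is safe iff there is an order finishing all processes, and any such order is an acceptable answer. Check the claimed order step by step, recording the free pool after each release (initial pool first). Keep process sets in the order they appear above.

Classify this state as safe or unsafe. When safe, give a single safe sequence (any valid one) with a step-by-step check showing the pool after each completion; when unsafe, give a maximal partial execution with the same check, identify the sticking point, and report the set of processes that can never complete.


UNSAFE — no complete ordering exists.
Key observation: once hotel, alpha finish, the pool peaks at (6, 5) — and every remaining process still needs more R2 than that.
Going as far as possible: hotel, alpha; after that, nothing fits. Check, step by step:
  pool = (1, 2)
  hotel: need (1, 1) fits (1, 2); releases (2, 1), pool now (3, 3)
  alpha: need (0, 3) fits (3, 3); releases (3, 2), pool now (6, 5)
  echo still needs (3, 6) but only (6, 5) is free — short on R2
  foxtrot still needs (0, 6) but only (6, 5) is free — short on R2
Permanently blocked: echo and foxtrot.


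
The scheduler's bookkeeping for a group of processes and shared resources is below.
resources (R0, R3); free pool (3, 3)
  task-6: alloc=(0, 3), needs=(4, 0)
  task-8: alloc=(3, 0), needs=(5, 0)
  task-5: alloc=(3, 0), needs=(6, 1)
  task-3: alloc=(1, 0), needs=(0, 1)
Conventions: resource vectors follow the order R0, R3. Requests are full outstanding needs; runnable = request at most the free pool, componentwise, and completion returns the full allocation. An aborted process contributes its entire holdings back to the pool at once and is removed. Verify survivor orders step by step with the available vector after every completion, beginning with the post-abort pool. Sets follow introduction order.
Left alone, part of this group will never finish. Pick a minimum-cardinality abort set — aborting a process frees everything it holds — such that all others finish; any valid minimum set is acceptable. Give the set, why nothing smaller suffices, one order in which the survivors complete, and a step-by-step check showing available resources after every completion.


Abort task-8.
Key observation: no ordering could ever have run task-5 before the abort of task-8; with (3, 0) back in the pool it fits at step 1.
Minimality: the empty abort set fails — the state is deadlocked as it stands.
One survivor order: task-5, task-3, task-6. Step-by-step check (post-abort pool first):
  pool = (6, 3)
  task-5: need (6, 1) fits (6, 3); releases (3, 0), pool now (9, 3)
  task-3: need (0, 1) fits (9, 3); releases (1, 0), pool now (10, 3)
  task-6: need (4, 0) fits (10, 3); releases (0, 3), pool now (10, 6)


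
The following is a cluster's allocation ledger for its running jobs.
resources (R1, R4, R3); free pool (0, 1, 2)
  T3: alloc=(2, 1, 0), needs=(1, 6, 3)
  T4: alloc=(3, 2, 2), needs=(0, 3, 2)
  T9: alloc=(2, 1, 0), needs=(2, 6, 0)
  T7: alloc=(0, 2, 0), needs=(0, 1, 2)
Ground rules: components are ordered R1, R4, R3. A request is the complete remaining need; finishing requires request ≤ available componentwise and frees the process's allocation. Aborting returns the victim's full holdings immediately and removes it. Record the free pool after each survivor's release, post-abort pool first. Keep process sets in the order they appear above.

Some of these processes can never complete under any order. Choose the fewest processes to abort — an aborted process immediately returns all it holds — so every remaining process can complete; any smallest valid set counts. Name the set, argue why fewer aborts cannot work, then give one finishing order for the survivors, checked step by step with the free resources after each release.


Abort T9.
Key observation: T3 was stuck for good until T9 gave back (2, 1, 0); in the order shown it finishes at step 3.
No smaller set exists: with zero aborts the deadlock remains.
One survivor order: T7, T4, T3. Step-by-step check (post-abort pool first):
  pool = (2, 2, 2)
  T7: need (0, 1, 2) fits (2, 2, 2); releases (0, 2, 0), pool now (2, 4, 2)
  T4: need (0, 3, 2) fits (2, 4, 2); releases (3, 2, 2), pool now (5, 6, 4)
  T3: need (1, 6, 3) fits (5, 6, 4); releases (2, 1, 0), pool now (7, 7, 4)


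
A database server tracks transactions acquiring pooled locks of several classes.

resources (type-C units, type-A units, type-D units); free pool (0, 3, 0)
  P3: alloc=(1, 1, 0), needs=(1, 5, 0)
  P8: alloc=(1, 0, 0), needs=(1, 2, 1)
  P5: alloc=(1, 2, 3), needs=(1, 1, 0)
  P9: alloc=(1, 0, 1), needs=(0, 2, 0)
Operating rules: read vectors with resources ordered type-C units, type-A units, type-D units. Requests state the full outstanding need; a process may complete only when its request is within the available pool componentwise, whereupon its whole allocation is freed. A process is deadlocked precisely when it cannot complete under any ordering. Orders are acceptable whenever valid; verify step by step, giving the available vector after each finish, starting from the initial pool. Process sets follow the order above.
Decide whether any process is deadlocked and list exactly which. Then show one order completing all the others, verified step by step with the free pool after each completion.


No process is deadlocked.
Key observation: there is always a runnable process — P9 first — so the state unwinds completely.
One completion order for the rest: P9, P8, P5, P3. Step-by-step check:
  pool = (0, 3, 0)
  P9 needs (0, 2, 0) <= (0, 3, 0) -> finishes; pool += (1, 0, 1) = (1, 3, 1)
  P8 needs (1, 2, 1) <= (1, 3, 1) -> finishes; pool += (1, 0, 0) = (2, 3, 1)
  P5 needs (1, 1, 0) <= (2, 3, 1) -> finishes; pool += (1, 2, 3) = (3, 5, 4)
  P3 needs (1, 5, 0) <= (3, 5, 4) -> finishes; pool += (1, 1, 0) = (4, 6, 4)


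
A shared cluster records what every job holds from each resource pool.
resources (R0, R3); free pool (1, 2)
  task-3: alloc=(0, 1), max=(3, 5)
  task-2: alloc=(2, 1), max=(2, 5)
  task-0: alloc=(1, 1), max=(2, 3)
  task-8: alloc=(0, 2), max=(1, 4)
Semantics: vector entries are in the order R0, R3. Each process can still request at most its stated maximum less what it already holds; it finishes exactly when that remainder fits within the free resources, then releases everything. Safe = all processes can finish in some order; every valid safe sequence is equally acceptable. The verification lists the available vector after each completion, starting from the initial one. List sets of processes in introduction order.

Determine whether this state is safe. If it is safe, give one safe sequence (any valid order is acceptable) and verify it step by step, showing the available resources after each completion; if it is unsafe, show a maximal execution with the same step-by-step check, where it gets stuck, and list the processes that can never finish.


SAFE. One safe sequence: task-8, task-0, task-2, task-3.
Key observation: the first exact fit in this order is task-8 — it needs (1, 2) with (1, 2) free, meeting a requested resource to the last unit.
Verifying each step:
  pool = (1, 2)
  run task-8 (needs (1, 2), free (1, 2)); after release of (0, 2) the pool is (1, 4)
  run task-0 (needs (1, 2), free (1, 4)); after release of (1, 1) the pool is (2, 5)
  run task-2 (needs (0, 4), free (2, 5)); after release of (2, 1) the pool is (4, 6)
  run task-3 (needs (3, 4), free (4, 6)); after release of (0, 1) the pool is (4, 7)


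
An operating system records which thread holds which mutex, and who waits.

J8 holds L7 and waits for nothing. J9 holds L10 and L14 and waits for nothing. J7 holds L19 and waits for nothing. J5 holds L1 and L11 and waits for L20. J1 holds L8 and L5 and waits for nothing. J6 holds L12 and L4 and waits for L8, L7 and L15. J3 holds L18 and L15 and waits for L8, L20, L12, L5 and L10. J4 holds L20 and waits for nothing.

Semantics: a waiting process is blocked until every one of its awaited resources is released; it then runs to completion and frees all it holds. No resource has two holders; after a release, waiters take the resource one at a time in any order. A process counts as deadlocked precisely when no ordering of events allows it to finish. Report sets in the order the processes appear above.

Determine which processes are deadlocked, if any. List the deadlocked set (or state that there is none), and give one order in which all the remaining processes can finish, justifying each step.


Deadlocked set: J6 and J3.
Key observation: the knot is the closed ring of waits J6 -> J3 -> J6; no other process is dragged down with it.
A valid finishing order for the others: J7, J4, J5, J9, J1, J8.
Step-by-step check:
  J7: no waits; runs immediately, freeing L19
  J4: no waits; runs immediately, freeing L20
  J5 waits on L20 — all released -> runs and releases L1 and L11
  J9: no waits; runs immediately, freeing L10 and L14
  J1: no waits; runs immediately, freeing L8 and L5
  J8: no waits; runs immediately, freeing L7


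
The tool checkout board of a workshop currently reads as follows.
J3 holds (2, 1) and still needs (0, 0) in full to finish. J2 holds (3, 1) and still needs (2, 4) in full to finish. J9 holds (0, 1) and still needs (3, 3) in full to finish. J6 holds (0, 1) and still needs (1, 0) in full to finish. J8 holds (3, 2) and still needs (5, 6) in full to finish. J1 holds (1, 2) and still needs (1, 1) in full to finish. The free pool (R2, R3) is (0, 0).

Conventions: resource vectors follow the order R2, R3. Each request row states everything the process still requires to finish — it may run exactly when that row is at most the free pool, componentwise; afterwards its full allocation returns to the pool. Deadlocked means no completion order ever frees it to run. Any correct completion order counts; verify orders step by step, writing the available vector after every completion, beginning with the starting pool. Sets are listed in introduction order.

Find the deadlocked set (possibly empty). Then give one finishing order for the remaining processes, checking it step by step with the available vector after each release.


The deadlocked set is empty.
Key observation: starting with J3, each completion frees enough for the next — no one is permanently blocked.
The rest can finish in the order J3, J6, J1, J9, J2, J8. Verifying each step:
  pool = (0, 0)
  J3 needs (0, 0) <= (0, 0) -> finishes; pool += (2, 1) = (2, 1)
  J6 needs (1, 0) <= (2, 1) -> finishes; pool += (0, 1) = (2, 2)
  J1 needs (1, 1) <= (2, 2) -> finishes; pool += (1, 2) = (3, 4)
  J9 needs (3, 3) <= (3, 4) -> finishes; pool += (0, 1) = (3, 5)
  J2 needs (2, 4) <= (3, 5) -> finishes; pool += (3, 1) = (6, 6)
  J8 needs (5, 6) <= (6, 6) -> finishes; pool += (3, 2) = (9, 8)


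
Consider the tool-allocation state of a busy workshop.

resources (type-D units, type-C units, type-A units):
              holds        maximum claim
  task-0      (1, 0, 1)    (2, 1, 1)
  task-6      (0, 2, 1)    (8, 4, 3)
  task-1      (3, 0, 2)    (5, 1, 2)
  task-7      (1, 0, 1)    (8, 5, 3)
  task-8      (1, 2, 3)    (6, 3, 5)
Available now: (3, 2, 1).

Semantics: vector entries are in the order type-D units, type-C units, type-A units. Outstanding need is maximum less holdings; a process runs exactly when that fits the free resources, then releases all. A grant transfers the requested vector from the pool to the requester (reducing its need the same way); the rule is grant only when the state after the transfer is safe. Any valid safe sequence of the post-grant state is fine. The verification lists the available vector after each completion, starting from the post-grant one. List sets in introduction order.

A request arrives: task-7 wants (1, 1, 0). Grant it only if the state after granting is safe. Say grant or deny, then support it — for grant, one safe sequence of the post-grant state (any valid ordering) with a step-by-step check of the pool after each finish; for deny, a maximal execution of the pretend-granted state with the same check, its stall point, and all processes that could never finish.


DENY: after the grant no complete ordering would exist.
Key observation: after task-1, task-8, task-0 the pool peaks at (7, 3, 7), and each blocked process is short somewhere: task-6 on type-D units; task-7 on type-C units.
On the post-grant state, task-1, task-8, task-0 is a maximal run — nothing extends it. Walking it through:
  pool = (2, 1, 1)
  task-1 needs (2, 1, 0) <= (2, 1, 1) -> finishes; pool += (3, 0, 2) = (5, 1, 3)
  task-8 needs (5, 1, 2) <= (5, 1, 3) -> finishes; pool += (1, 2, 3) = (6, 3, 6)
  task-0 needs (1, 1, 0) <= (6, 3, 6) -> finishes; pool += (1, 0, 1) = (7, 3, 7)
  task-6 cannot run: need (8, 2, 2) vs free (7, 3, 7) (insufficient type-D units)
  task-7 cannot run: need (6, 4, 2) vs free (7, 3, 7) (insufficient type-C units)
Processes that could never finish after the grant: task-6 and task-7.


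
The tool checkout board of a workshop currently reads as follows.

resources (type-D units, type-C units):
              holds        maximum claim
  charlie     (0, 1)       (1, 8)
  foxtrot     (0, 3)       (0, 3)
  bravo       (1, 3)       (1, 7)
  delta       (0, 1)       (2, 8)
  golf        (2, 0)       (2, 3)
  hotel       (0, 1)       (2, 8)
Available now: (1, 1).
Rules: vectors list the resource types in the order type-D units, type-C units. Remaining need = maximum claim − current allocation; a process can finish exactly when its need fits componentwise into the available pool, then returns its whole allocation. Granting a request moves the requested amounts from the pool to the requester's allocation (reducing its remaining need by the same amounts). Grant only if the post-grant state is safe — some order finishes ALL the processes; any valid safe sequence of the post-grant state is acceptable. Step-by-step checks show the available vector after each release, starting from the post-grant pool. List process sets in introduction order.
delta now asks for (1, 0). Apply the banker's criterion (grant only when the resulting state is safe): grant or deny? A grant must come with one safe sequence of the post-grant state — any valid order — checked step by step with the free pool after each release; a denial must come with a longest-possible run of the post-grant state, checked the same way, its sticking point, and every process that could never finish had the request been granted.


GRANT — the state after the grant stays safe, e.g. via foxtrot, golf, bravo, hotel, delta, charlie.
Key observation: the transfer keeps a workable pool ((0, 1)); foxtrot starts the safe sequence.
Verifying the post-grant state step by step:
  pool = (0, 1)
  foxtrot: need (0, 0) fits (0, 1); releases (0, 3), pool now (0, 4)
  golf: need (0, 3) fits (0, 4); releases (2, 0), pool now (2, 4)
  bravo: need (0, 4) fits (2, 4); releases (1, 3), pool now (3, 7)
  hotel: need (2, 7) fits (3, 7); releases (0, 1), pool now (3, 8)
  delta: need (1, 7) fits (3, 8); releases (1, 1), pool now (4, 9)
  charlie: need (1, 7) fits (4, 9); releases (0, 1), pool now (4, 10)


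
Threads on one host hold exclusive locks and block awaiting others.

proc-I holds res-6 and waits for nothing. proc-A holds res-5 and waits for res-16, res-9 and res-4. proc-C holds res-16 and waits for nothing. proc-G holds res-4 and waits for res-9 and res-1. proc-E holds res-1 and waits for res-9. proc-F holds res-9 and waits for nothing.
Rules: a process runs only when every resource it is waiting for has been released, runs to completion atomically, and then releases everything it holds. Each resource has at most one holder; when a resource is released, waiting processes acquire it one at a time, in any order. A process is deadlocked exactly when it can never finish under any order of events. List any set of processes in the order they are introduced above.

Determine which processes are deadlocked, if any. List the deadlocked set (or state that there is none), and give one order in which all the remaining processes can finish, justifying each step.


Nothing here is deadlocked.
Key observation: no waiting chain loops back on itself — every chain ends at a process that waits on nothing, so everyone eventually runs.
One completion order for the rest: proc-F, proc-E, proc-I, proc-G, proc-C, proc-A.
Step-by-step check:
  proc-F: no waits; runs immediately, freeing res-9
  proc-E: everything it awaited (res-9) is free; runs, freeing res-1
  proc-I: no waits; runs immediately, freeing res-6
  proc-G: everything it awaited (res-9 and res-1) is free; runs, freeing res-4
  proc-C: no waits; runs immediately, freeing res-16
  proc-A: everything it awaited (res-16, res-9 and res-4) is free; runs, freeing res-5


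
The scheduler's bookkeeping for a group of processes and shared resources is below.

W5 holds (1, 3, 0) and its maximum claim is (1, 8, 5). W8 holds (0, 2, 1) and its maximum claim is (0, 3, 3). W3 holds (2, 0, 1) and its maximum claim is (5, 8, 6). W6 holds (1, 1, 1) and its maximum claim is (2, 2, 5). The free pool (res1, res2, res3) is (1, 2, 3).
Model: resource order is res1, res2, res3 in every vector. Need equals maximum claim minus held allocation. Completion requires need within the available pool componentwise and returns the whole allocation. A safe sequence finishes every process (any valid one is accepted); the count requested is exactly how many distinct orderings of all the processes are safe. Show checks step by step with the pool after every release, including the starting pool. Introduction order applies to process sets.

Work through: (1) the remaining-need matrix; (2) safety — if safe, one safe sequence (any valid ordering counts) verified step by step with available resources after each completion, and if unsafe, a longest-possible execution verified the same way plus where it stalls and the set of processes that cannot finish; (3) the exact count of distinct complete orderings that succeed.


(1) Outstanding need per process (order res1, res2, res3):
  W5: (0, 5, 5)
  W8: (0, 1, 2)
  W3: (3, 8, 5)
  W6: (1, 1, 4)
(2) The state is SAFE; one workable sequence: W8, W6, W5, W3.
Key observation: reading the order forward, W6 is the first process whose need (1, 1, 4) meets the free pool (1, 4, 4) exactly on a resource it requests.
Walking it through:
  pool = (1, 2, 3)
  W8 needs (0, 1, 2) <= (1, 2, 3) -> finishes; pool += (0, 2, 1) = (1, 4, 4)
  W6 needs (1, 1, 4) <= (1, 4, 4) -> finishes; pool += (1, 1, 1) = (2, 5, 5)
  W5 needs (0, 5, 5) <= (2, 5, 5) -> finishes; pool += (1, 3, 0) = (3, 8, 5)
  W3 needs (3, 8, 5) <= (3, 8, 5) -> finishes; pool += (2, 0, 1) = (5, 8, 6)
(3) Precisely 1 of the possible complete orderings is a safe sequence.


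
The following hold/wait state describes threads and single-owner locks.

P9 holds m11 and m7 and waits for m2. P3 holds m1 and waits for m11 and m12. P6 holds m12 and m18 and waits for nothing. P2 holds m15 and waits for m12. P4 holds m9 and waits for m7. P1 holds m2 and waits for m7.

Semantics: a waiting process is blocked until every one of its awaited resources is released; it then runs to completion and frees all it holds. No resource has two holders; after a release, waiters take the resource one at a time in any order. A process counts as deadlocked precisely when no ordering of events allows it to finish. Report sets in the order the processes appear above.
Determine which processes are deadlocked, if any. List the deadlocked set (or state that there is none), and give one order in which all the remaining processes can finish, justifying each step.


Deadlocked set: P9, P3, P4 and P1.
Key observation: the loop P9 -> P1 -> P9 blocks itself forever; P3 and P4 wait into the deadlock from upstream.
A valid finishing order for the others: P6, P2.
Step-by-step check:
  run P6 (it waits on nothing); releases m12 and m18
  P2 waits on m12 — all released -> runs and releases m15


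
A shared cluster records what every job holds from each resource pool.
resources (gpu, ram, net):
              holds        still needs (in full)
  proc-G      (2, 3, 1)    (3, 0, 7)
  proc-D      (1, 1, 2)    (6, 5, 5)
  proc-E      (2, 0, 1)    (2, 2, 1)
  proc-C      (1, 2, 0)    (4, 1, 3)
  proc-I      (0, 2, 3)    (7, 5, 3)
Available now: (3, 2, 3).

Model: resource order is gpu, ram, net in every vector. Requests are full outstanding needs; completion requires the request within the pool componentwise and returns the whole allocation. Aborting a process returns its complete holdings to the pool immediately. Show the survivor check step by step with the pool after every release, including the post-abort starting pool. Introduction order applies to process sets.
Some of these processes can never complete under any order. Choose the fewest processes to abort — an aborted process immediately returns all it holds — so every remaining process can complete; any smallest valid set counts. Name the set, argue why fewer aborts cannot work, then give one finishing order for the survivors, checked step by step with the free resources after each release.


The answer: abort proc-D.
Key observation: the returned (1, 1, 2) from proc-D is what brings proc-I — unrunnable before, under any order — into play at step 3.
Minimality: the empty abort set fails — the state is deadlocked as it stands.
Survivors finish in the order: proc-C, proc-E, proc-I, proc-G. Verifying each step (pool after the aborts first):
  pool = (4, 3, 5)
  proc-C: need (4, 1, 3) fits (4, 3, 5); releases (1, 2, 0), pool now (5, 5, 5)
  proc-E: need (2, 2, 1) fits (5, 5, 5); releases (2, 0, 1), pool now (7, 5, 6)
  proc-I: need (7, 5, 3) fits (7, 5, 6); releases (0, 2, 3), pool now (7, 7, 9)
  proc-G: need (3, 0, 7) fits (7, 7, 9); releases (2, 3, 1), pool now (9, 10, 10)


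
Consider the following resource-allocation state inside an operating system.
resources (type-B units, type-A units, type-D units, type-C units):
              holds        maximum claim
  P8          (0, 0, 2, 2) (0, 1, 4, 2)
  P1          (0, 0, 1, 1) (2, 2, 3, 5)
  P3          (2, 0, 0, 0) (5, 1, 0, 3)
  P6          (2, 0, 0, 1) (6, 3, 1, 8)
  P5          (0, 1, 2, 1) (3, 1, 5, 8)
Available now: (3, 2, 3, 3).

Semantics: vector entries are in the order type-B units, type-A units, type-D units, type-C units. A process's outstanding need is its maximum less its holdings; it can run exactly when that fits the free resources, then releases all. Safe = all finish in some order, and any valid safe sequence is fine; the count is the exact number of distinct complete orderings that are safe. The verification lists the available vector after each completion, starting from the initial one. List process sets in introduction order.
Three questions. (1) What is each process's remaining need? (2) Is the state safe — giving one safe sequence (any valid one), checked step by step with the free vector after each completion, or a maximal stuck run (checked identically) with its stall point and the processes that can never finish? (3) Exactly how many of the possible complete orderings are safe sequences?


(1) Need matrix, components ordered type-B units, type-A units, type-D units, type-C units:
  P8: (0, 1, 2, 0)
  P1: (2, 2, 2, 4)
  P3: (3, 1, 0, 3)
  P6: (4, 3, 1, 7)
  P5: (3, 0, 3, 7)
(2) UNSAFE — no complete ordering exists.
Key observation: after P3, P8, P1 complete, (5, 2, 6, 6) is the best the pool ever gets, yet each leftover process wants more type-C units.
Going as far as possible: P3, P8, P1; after that, nothing fits. Check, step by step:
  pool = (3, 2, 3, 3)
  P3: need (3, 1, 0, 3) fits (3, 2, 3, 3); releases (2, 0, 0, 0), pool now (5, 2, 3, 3)
  P8: need (0, 1, 2, 0) fits (5, 2, 3, 3); releases (0, 0, 2, 2), pool now (5, 2, 5, 5)
  P1: need (2, 2, 2, 4) fits (5, 2, 5, 5); releases (0, 0, 1, 1), pool now (5, 2, 6, 6)
  P6 cannot run: need (4, 3, 1, 7) vs free (5, 2, 6, 6) (insufficient type-A units and type-C units)
  P5 cannot run: need (3, 0, 3, 7) vs free (5, 2, 6, 6) (insufficient type-C units)
Permanently blocked: P6 and P5.
(3) Precisely 0 of the possible complete orderings are safe sequences.


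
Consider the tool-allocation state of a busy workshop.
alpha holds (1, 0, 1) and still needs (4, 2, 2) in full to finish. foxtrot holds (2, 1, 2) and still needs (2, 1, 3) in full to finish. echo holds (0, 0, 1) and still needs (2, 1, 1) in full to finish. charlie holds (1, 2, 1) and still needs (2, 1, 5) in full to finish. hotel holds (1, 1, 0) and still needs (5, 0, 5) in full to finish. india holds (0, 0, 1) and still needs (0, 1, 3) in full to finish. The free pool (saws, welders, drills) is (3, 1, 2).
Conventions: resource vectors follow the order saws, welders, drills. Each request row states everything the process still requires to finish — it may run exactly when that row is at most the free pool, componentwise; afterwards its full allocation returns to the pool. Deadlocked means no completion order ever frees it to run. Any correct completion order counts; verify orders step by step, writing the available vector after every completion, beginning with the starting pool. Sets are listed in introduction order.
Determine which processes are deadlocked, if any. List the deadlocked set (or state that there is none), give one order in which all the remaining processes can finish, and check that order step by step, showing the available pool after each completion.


The deadlocked set is empty.
Key observation: there is always a runnable process — echo first — so the state unwinds completely.
The rest can finish in the order echo, india, foxtrot, alpha, charlie, hotel. Verifying each step:
  pool = (3, 1, 2)
  run echo (needs (2, 1, 1), free (3, 1, 2)); after release of (0, 0, 1) the pool is (3, 1, 3)
  run india (needs (0, 1, 3), free (3, 1, 3)); after release of (0, 0, 1) the pool is (3, 1, 4)
  run foxtrot (needs (2, 1, 3), free (3, 1, 4)); after release of (2, 1, 2) the pool is (5, 2, 6)
  run alpha (needs (4, 2, 2), free (5, 2, 6)); after release of (1, 0, 1) the pool is (6, 2, 7)
  run charlie (needs (2, 1, 5), free (6, 2, 7)); after release of (1, 2, 1) the pool is (7, 4, 8)
  run hotel (needs (5, 0, 5), free (7, 4, 8)); after release of (1, 1, 0) the pool is (8, 5, 8)


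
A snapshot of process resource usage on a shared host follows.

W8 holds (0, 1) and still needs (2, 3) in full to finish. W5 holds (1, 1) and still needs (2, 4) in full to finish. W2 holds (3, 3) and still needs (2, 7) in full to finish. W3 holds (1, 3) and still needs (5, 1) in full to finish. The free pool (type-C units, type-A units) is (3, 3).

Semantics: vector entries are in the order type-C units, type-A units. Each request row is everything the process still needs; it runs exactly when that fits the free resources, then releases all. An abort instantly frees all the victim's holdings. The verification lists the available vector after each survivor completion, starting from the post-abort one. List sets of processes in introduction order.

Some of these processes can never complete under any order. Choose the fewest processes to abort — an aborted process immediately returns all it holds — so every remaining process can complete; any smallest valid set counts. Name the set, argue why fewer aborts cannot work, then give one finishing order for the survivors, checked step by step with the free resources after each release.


The answer: abort W2.
Key observation: W3 could never have finished before the abort; with (3, 3) returned by W2, it fits at step 1.
Minimality: the empty abort set fails — the state is deadlocked as it stands.
One survivor order: W3, W8, W5. Verifying each step (post-abort pool first):
  pool = (6, 6)
  W3 needs (5, 1) <= (6, 6) -> finishes; pool += (1, 3) = (7, 9)
  W8 needs (2, 3) <= (7, 9) -> finishes; pool += (0, 1) = (7, 10)
  W5 needs (2, 4) <= (7, 10) -> finishes; pool += (1, 1) = (8, 11)


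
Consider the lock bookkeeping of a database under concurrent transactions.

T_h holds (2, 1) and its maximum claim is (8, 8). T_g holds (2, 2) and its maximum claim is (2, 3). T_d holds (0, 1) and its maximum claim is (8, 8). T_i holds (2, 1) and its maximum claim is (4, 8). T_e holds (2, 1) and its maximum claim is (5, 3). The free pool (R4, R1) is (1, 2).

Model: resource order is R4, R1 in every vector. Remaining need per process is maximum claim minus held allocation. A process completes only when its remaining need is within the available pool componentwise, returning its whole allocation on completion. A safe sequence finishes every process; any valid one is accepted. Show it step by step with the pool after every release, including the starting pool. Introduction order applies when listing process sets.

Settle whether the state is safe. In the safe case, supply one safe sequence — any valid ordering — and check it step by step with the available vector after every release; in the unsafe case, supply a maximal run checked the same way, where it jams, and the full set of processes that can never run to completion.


The state is UNSAFE.
Key observation: the pool after T_g, T_e is (5, 5); every surviving request exceeds it in R1, so progress ends there.
The run T_g, T_e cannot be extended any further. Verifying each step:
  pool = (1, 2)
  T_g: need (0, 1) fits (1, 2); releases (2, 2), pool now (3, 4)
  T_e: need (3, 2) fits (3, 4); releases (2, 1), pool now (5, 5)
  blocked: T_h wants (6, 7), pool (5, 5) — not enough R4 and R1
  blocked: T_d wants (8, 7), pool (5, 5) — not enough R4 and R1
  blocked: T_i wants (2, 7), pool (5, 5) — not enough R1
Permanently blocked: T_h, T_d and T_i.


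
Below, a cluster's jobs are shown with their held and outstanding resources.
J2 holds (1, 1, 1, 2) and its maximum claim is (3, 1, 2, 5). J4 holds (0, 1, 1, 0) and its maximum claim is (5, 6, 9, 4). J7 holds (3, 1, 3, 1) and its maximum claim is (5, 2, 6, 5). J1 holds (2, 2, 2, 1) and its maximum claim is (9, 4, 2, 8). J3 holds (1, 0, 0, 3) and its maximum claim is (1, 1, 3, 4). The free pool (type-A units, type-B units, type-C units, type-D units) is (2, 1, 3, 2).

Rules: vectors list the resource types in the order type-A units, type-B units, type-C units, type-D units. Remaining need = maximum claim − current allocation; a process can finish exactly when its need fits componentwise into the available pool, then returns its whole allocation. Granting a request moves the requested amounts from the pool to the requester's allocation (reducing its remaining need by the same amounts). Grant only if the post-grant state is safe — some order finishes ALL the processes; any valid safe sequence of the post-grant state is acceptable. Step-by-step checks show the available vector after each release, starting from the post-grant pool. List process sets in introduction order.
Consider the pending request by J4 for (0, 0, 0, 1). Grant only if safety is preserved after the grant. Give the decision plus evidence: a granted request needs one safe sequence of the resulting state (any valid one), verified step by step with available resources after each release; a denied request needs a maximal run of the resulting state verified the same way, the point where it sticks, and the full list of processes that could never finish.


GRANT: granting preserves safety; a valid post-grant sequence is J3, J7, J2, J1, J4.
Key observation: (2, 1, 3, 1) free after granting still covers J3 first, and each release covers the next.
Verifying the post-grant state step by step:
  pool = (2, 1, 3, 1)
  run J3 (needs (0, 1, 3, 1), free (2, 1, 3, 1)); after release of (1, 0, 0, 3) the pool is (3, 1, 3, 4)
  run J7 (needs (2, 1, 3, 4), free (3, 1, 3, 4)); after release of (3, 1, 3, 1) the pool is (6, 2, 6, 5)
  run J2 (needs (2, 0, 1, 3), free (6, 2, 6, 5)); after release of (1, 1, 1, 2) the pool is (7, 3, 7, 7)
  run J1 (needs (7, 2, 0, 7), free (7, 3, 7, 7)); after release of (2, 2, 2, 1) the pool is (9, 5, 9, 8)
  run J4 (needs (5, 5, 8, 3), free (9, 5, 9, 8)); after release of (0, 1, 1, 1) the pool is (9, 6, 10, 9)


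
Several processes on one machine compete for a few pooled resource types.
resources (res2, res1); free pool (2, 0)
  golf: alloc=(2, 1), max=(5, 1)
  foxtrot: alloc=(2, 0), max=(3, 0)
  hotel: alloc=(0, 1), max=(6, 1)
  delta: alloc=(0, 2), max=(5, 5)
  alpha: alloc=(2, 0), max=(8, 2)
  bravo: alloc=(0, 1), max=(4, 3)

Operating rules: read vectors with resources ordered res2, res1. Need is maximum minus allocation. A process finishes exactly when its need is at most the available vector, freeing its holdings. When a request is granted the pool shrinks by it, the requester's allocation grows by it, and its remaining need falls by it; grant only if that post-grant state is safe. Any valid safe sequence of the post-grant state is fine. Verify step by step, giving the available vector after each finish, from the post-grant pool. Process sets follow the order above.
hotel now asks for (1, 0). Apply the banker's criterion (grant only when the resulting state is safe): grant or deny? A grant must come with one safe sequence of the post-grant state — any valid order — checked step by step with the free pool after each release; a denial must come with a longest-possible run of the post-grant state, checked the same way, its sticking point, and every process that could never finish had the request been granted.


GRANT: granting preserves safety; a valid post-grant sequence is foxtrot, golf, hotel, bravo, alpha, delta.
Key observation: post-grant, (1, 0) remains, and an order beginning with foxtrot completes everyone.
Step-by-step check of the post-grant state:
  pool = (1, 0)
  foxtrot needs (1, 0) <= (1, 0) -> finishes; pool += (2, 0) = (3, 0)
  golf needs (3, 0) <= (3, 0) -> finishes; pool += (2, 1) = (5, 1)
  hotel needs (5, 0) <= (5, 1) -> finishes; pool += (1, 1) = (6, 2)
  bravo needs (4, 2) <= (6, 2) -> finishes; pool += (0, 1) = (6, 3)
  alpha needs (6, 2) <= (6, 3) -> finishes; pool += (2, 0) = (8, 3)
  delta needs (5, 3) <= (8, 3) -> finishes; pool += (0, 2) = (8, 5)


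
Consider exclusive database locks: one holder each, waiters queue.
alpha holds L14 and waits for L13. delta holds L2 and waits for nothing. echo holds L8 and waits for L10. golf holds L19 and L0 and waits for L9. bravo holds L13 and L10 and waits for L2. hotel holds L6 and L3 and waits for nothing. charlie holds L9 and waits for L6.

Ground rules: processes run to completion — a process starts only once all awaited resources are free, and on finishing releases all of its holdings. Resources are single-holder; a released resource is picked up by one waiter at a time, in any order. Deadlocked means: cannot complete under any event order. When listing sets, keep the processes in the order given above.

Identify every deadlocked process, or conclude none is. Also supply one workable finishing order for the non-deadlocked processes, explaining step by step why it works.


No process is deadlocked.
Key observation: all waits point, directly or indirectly, at processes that can finish, so nothing is permanently blocked.
One completion order for the rest: delta, hotel, charlie, bravo, golf, echo, alpha.
Step-by-step check:
  delta: no waits; runs immediately, freeing L2
  hotel: no waits; runs immediately, freeing L6 and L3
  run charlie (all its waits — L6 — are resolved); releases L9
  run bravo (all its waits — L2 — are resolved); releases L13 and L10
  run golf (all its waits — L9 — are resolved); releases L19 and L0
  run echo (all its waits — L10 — are resolved); releases L8
  run alpha (all its waits — L13 — are resolved); releases L14


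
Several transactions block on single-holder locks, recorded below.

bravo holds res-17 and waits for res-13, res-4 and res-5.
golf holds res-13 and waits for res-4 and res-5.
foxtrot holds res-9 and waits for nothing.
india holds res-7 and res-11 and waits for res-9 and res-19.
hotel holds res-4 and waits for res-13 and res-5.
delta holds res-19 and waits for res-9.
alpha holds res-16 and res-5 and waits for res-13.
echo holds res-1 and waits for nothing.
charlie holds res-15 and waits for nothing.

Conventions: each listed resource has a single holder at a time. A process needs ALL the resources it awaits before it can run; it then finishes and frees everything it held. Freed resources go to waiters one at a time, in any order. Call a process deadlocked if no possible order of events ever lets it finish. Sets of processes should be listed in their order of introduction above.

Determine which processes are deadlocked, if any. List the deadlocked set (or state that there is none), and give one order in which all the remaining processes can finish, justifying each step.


Deadlocked set: bravo, golf, hotel and alpha.
Key observation: the loop golf -> hotel -> golf blocks itself forever; alpha is caught in further circular waits and bravo waits into the deadlock from upstream.
One completion order for the rest: charlie, foxtrot, echo, delta, india.
Walking it through:
  charlie: no waits; runs immediately, freeing res-15
  foxtrot: no waits; runs immediately, freeing res-9
  echo: no waits; runs immediately, freeing res-1
  delta: everything it awaited (res-9) is free; runs, freeing res-19
  india: everything it awaited (res-9 and res-19) is free; runs, freeing res-7 and res-11


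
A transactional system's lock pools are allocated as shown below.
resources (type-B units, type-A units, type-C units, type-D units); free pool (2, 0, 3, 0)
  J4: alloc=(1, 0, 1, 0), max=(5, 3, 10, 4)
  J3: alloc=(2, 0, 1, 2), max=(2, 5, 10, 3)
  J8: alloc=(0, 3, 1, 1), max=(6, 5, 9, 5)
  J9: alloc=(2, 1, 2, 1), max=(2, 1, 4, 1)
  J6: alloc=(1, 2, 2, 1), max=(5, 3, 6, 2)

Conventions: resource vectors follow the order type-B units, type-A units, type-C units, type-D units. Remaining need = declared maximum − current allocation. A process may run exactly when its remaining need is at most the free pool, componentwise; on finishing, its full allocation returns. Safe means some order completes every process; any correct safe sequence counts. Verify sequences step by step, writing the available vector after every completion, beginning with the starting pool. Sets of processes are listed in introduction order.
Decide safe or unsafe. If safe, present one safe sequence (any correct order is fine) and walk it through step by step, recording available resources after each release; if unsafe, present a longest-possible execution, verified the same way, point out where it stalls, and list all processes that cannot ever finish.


UNSAFE.
Key observation: the pool after J9, J6 is (5, 3, 7, 2); every surviving request exceeds it in type-C units, so progress ends there.
The run J9, J6 cannot be extended any further. Walking it through:
  pool = (2, 0, 3, 0)
  J9 needs (0, 0, 2, 0) <= (2, 0, 3, 0) -> finishes; pool += (2, 1, 2, 1) = (4, 1, 5, 1)
  J6 needs (4, 1, 4, 1) <= (4, 1, 5, 1) -> finishes; pool += (1, 2, 2, 1) = (5, 3, 7, 2)
  J4 cannot run: need (4, 3, 9, 4) vs free (5, 3, 7, 2) (insufficient type-C units and type-D units)
  J3 cannot run: need (0, 5, 9, 1) vs free (5, 3, 7, 2) (insufficient type-A units and type-C units)
  J8 cannot run: need (6, 2, 8, 4) vs free (5, 3, 7, 2) (insufficient type-B units, type-C units and type-D units)
Permanently blocked: J4, J3 and J8.


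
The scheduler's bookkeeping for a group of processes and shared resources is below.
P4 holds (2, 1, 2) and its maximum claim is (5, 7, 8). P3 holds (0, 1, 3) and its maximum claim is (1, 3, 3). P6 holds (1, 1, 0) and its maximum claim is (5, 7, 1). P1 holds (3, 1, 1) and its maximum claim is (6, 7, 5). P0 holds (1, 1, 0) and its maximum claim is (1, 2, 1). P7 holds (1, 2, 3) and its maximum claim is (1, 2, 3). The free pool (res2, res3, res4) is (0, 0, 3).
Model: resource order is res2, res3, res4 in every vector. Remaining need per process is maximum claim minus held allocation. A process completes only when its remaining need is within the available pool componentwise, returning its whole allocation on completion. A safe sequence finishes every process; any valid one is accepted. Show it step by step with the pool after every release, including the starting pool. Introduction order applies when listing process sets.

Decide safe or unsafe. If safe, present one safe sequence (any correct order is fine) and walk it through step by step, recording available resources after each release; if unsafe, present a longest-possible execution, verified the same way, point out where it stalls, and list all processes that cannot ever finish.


The state is UNSAFE.
Key observation: no order helps: past P7, P3, P0, the free pool tops out at (2, 4, 9), below what each blocked process needs in res2.
A maximal execution: P7, P3, P0 — then nothing else fits. Walking it through:
  pool = (0, 0, 3)
  run P7 (needs (0, 0, 0), free (0, 0, 3)); after release of (1, 2, 3) the pool is (1, 2, 6)
  run P3 (needs (1, 2, 0), free (1, 2, 6)); after release of (0, 1, 3) the pool is (1, 3, 9)
  run P0 (needs (0, 1, 1), free (1, 3, 9)); after release of (1, 1, 0) the pool is (2, 4, 9)
  P4 cannot run: need (3, 6, 6) vs free (2, 4, 9) (insufficient res2 and res3)
  P6 cannot run: need (4, 6, 1) vs free (2, 4, 9) (insufficient res2 and res3)
  P1 cannot run: need (3, 6, 4) vs free (2, 4, 9) (insufficient res2 and res3)
Never able to finish: P4, P6 and P1.
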